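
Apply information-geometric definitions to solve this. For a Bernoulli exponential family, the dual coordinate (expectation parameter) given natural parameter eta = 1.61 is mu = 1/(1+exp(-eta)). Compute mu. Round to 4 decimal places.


Dual coordinate (expectation parameter) for Bernoulli:
mu = 1/(1+exp(-eta)).
eta = 1.61.
exp(-eta) = exp(-1.61) = 0.199888.
mu = 1/(1+0.199888) = 0.8334

0.8334


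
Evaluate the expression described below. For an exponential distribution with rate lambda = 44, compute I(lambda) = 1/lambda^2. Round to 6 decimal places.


Fisher information for exponential: I(lambda) = 1/lambda^2.
lambda = 44, lambda^2 = 1936.
I = 1/1936 = 0.000517

0.000517


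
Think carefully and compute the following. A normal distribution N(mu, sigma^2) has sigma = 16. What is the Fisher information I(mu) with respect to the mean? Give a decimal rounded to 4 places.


The Fisher information for the mean of a normal distribution is I(mu) = 1/sigma^2.
sigma = 16, so sigma^2 = 256.
I(mu) = 1/256 = 0.0039

0.0039


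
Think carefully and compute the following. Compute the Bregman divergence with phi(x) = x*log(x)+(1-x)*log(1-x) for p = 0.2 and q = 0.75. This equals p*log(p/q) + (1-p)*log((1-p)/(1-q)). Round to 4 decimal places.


Bregman divergence with negative entropy generator:
D = p*log(p/q) + (1-p)*log((1-p)/(1-q)).
p = 0.2, q = 0.75.
p*log(p/q) = 0.2*log(0.2/0.75) = -0.264351.
(1-p)*log((1-p)/(1-q)) = 0.8*log(0.8/0.25) = 0.930521.
D = -0.264351 + 0.930521 = 0.6662

0.6662


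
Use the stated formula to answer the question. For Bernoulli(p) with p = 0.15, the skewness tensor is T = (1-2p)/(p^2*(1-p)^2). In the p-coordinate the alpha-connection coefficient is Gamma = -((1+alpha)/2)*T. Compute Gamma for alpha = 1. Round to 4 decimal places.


Skewness (Amari-Chentsov) tensor: T = (1-2p)/(p^2*(1-p)^2).
p = 0.15, 1-2p = 0.7, p^2 = 0.0225, (1-p)^2 = 0.7225.
T = 0.7/(0.0225 * 0.7225) = 43.060361.
In the p-coordinate, Gamma^(alpha) = Gamma^(0) - (alpha/2)*T with Gamma^(0) = (1/2)*g'(p) = -T/2,
so Gamma^(alpha) = -((1+alpha)/2)*T.
alpha = 1, -(1+alpha)/2 = -1.0.
Gamma = -1.0 * 43.060361 = -43.0604

-43.0604


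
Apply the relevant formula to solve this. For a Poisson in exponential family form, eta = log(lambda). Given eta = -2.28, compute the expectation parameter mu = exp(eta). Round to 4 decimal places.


Expectation parameter for Poisson exponential family:
mu = exp(eta).
eta = -2.28.
mu = exp(-2.28) = 0.1023

0.1023


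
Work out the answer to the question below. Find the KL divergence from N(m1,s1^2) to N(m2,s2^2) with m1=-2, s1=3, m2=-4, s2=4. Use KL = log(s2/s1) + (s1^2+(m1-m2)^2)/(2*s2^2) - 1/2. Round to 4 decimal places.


KL divergence between normal distributions:
KL = log(s2/s1) + (s1^2 + (m1-m2)^2)/(2*s2^2) - 1/2.
log(4/3) = 0.287682.
(3^2 + (-2--4)^2)/(2*4^2) = (9 + 4)/32 = 0.40625.
KL = 0.287682 + 0.40625 - 0.5 = 0.1939

0.1939


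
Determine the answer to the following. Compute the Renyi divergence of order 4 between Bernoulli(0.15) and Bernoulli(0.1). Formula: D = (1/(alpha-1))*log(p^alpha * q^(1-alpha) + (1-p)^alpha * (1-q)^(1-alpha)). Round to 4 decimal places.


Renyi divergence of order alpha between Bernoulli distributions:
D = (1/(alpha-1))*log(p^alpha * q^(1-alpha) + (1-p)^alpha * (1-q)^(1-alpha)).
alpha = 4, p = 0.15, q = 0.1.
p^alpha * q^(1-alpha) = 0.15^4 * 0.1^-3 = 0.50625.
(1-p)^alpha * (1-q)^(1-alpha) = 0.85^4 * 0.9^-3 = 0.716058.
sum = 0.50625 + 0.716058 = 1.222308.
D = (1/3)*log(1.222308) = 0.0669

0.0669


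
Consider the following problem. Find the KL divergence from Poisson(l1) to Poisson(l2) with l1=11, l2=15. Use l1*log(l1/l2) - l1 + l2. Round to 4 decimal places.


KL divergence for Poisson:
KL = l1*log(l1/l2) - l1 + l2.
l1 = 11, l2 = 15.
log(11/15) = -0.310155.
l1*log(l1/l2) = 11 * -0.310155 = -3.411704.
KL = -3.411704 - 11 + 15 = 0.5883

0.5883


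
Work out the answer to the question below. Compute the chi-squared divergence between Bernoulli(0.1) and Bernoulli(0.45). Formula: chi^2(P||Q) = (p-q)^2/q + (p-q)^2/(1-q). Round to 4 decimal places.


Chi-squared divergence between Bernoulli distributions:
chi^2 = (p-q)^2/q + (p-q)^2/(1-q).
p = 0.1, q = 0.45, p-q = -0.35.
(p-q)^2 = 0.1225.
term1 = 0.1225/0.45 = 0.272222.
term2 = 0.1225/0.55 = 0.222727.
chi^2 = 0.272222 + 0.222727 = 0.4949

0.4949


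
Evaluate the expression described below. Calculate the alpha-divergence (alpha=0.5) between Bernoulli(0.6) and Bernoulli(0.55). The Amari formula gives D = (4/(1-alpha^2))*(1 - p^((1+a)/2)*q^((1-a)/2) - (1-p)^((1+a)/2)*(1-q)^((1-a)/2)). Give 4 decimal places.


Amari alpha-divergence:
D = (4/(1-alpha^2))*(1 - p^((1+a)/2)*q^((1-a)/2) - (1-p)^((1+a)/2)*(1-q)^((1-a)/2)).
alpha = 0.5, p = 0.6, q = 0.55.
e1 = (1+alpha)/2 = 0.75, e2 = (1-alpha)/2 = 0.25.
t1 = p^e1 * q^e2 = 0.6^0.75 * 0.55^0.25 = 0.587089.
t2 = (1-p)^e1 * (1-q)^e2 = 0.4^0.75 * 0.45^0.25 = 0.411953.
4/(1-alpha^2) = 5.333333.
D = 5.333333*(1 - 0.587089 - 0.411953) = 0.0051

0.0051


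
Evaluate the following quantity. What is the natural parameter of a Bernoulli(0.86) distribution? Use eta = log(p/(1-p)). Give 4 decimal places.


Natural parameter for Bernoulli: eta = log(p/(1-p)).
p = 0.86, 1-p = 0.14.
p/(1-p) = 6.142857.
eta = log(6.142857) = 1.8153

1.8153


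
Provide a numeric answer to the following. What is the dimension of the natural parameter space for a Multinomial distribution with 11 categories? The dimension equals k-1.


Exponential family dimension calculation:
For Multinomial with k=11 categories, dim = k-1 = 10.

10


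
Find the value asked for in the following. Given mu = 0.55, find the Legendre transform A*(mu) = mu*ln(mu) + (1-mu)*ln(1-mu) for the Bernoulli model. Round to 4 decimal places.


Legendre transform for Bernoulli:
A*(mu) = mu*log(mu) + (1-mu)*log(1-mu).
mu = 0.55, 1-mu = 0.45.
mu*log(mu) = 0.55*log(0.55) = -0.32881.
(1-mu)*log(1-mu) = 0.45*log(0.45) = -0.359328.
A* = -0.32881 + -0.359328 = -0.6881

-0.6881


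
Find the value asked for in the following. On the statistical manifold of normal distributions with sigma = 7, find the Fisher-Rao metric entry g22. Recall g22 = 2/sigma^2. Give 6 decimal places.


For the 2-parameter normal family, the Fisher metric has:
  g11 = 1/sigma^2, g22 = 2/sigma^2.
sigma = 7, sigma^2 = 49.
g22 = 0.040816

0.040816


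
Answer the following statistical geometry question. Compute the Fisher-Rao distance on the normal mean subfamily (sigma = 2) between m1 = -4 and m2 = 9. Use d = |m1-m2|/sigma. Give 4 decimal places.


On the fixed-variance normal subfamily, geodesic distance = |m1-m2|/sigma.
|-4 - 9| = 13.
sigma = 2.
d = 13/2 = 6.5000

6.5000


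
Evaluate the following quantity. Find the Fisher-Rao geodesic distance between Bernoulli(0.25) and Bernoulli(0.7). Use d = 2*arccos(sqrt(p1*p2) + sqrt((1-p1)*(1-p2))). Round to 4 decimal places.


Geodesic distance on Bernoulli manifold:
d(p1,p2) = 2*arccos(sqrt(p1*p2) + sqrt((1-p1)*(1-p2))).
sqrt(p1*p2) = sqrt(0.25*0.7) = 0.41833.
sqrt((1-p1)*(1-p2)) = sqrt(0.75*0.3) = 0.474342.
arg = 0.41833 + 0.474342 = 0.892672.
d = 2*arccos(0.892672) = 0.9351

0.9351


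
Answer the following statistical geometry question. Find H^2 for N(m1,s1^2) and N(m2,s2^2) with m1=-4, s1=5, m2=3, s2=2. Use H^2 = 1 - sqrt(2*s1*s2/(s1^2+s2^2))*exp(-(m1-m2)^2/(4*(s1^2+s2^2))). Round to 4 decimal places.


Squared Hellinger distance for Gaussians:
H^2 = 1 - sqrt(2*s1*s2/(s1^2+s2^2)) * exp(-(m1-m2)^2/(4*(s1^2+s2^2))).
s1^2 = 25, s2^2 = 4, s1^2+s2^2 = 29.
sqrt(2*5*2/(29)) = 0.830455.
(m1-m2)^2 = (-7)^2 = 49.
exp(-49/(4*29)) = exp(-0.422414) = 0.655463.
H^2 = 1 - 0.830455*0.655463 = 0.4557

0.4557


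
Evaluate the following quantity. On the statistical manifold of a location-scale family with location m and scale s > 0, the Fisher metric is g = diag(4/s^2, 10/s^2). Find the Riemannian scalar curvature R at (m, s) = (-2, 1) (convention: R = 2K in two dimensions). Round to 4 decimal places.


The metric has the form g = (A dm^2 + B ds^2)/s^2 with A = 4, B = 10.
Substitute u = sqrt(A/B)*m: g = B*(du^2 + ds^2)/s^2, i.e. B times the
Poincare upper half-plane metric, which has constant Gaussian curvature -1.
Scaling a 2D metric by a constant c divides the Gaussian curvature by c,
so K = -1/B = -1/(10) = -0.1000 everywhere (the point (m, s) = (-2, 1) is irrelevant:
the curvature is constant).
Scalar curvature in dimension 2: R = 2K = -2/(10) = -0.2000.

-0.2000


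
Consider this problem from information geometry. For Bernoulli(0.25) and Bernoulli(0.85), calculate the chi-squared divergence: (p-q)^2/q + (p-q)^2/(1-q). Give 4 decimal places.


Chi-squared divergence between Bernoulli distributions:
chi^2 = (p-q)^2/q + (p-q)^2/(1-q).
p = 0.25, q = 0.85, p-q = -0.6.
(p-q)^2 = 0.36.
term1 = 0.36/0.85 = 0.423529.
term2 = 0.36/0.15 = 2.4.
chi^2 = 0.423529 + 2.4 = 2.8235

2.8235


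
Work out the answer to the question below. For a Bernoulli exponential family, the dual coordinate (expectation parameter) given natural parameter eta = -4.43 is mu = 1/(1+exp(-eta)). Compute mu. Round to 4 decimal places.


Dual coordinate (expectation parameter) for Bernoulli:
mu = 1/(1+exp(-eta)).
eta = -4.43.
exp(-eta) = exp(4.43) = 83.931417.
mu = 1/(1+83.931417) = 0.0118

0.0118


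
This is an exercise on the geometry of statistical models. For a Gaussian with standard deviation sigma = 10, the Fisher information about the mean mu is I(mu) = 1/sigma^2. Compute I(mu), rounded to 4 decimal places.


The Fisher information for the mean of a normal distribution is I(mu) = 1/sigma^2.
sigma = 10, so sigma^2 = 100.
I(mu) = 1/100 = 0.0100

0.0100


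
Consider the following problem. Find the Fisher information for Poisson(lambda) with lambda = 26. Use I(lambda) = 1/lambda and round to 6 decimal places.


Fisher information for Poisson: I(lambda) = 1/lambda.
lambda = 26.
I(lambda) = 1/26 = 0.038462

0.038462


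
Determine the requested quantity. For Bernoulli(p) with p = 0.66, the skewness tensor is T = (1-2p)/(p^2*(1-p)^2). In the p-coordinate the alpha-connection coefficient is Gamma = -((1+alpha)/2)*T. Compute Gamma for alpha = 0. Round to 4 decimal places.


Skewness (Amari-Chentsov) tensor: T = (1-2p)/(p^2*(1-p)^2).
p = 0.66, 1-2p = -0.32, p^2 = 0.4356, (1-p)^2 = 0.1156.
T = -0.32/(0.4356 * 0.1156) = -6.354835.
In the p-coordinate, Gamma^(alpha) = Gamma^(0) - (alpha/2)*T with Gamma^(0) = (1/2)*g'(p) = -T/2,
so Gamma^(alpha) = -((1+alpha)/2)*T.
alpha = 0, -(1+alpha)/2 = -0.5.
Gamma = -0.5 * -6.354835 = 3.1774

3.1774


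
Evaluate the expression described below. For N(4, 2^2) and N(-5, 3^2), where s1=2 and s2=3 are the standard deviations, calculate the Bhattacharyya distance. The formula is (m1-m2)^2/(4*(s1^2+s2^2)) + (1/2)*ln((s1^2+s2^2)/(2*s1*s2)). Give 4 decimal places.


Bhattacharyya distance between two Gaussians:
DB = (m1-m2)^2/(4*(s1^2+s2^2)) + (1/2)*ln((s1^2+s2^2)/(2*s1*s2)).
(m1-m2)^2 = (9)^2 = 81.
s1^2+s2^2 = 4 + 9 = 13.
term1 = 81/52 = 1.557692.
term2 = 0.5*ln(13/12.0) = 0.040021.
DB = 1.557692 + 0.040021 = 1.5977

1.5977


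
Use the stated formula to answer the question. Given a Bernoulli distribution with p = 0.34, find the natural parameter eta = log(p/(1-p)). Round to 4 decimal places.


Natural parameter for Bernoulli: eta = log(p/(1-p)).
p = 0.34, 1-p = 0.66.
p/(1-p) = 0.515152.
eta = log(0.515152) = -0.6633

-0.6633


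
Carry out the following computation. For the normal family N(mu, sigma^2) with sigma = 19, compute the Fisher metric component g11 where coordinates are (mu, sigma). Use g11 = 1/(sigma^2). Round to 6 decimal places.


For the 2-parameter normal family, the Fisher metric has:
  g11 = 1/sigma^2, g22 = 2/sigma^2.
sigma = 19, sigma^2 = 361.
g11 = 0.002770

0.002770


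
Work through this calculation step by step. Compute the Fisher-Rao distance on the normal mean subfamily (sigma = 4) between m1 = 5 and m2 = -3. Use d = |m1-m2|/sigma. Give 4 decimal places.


On the fixed-variance normal subfamily, geodesic distance = |m1-m2|/sigma.
|5 - -3| = 8.
sigma = 4.
d = 8/4 = 2.0000

2.0000


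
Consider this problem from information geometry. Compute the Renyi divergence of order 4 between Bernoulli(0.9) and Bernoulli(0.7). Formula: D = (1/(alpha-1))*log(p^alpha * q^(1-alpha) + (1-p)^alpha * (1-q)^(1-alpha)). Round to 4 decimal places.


Renyi divergence of order alpha between Bernoulli distributions:
D = (1/(alpha-1))*log(p^alpha * q^(1-alpha) + (1-p)^alpha * (1-q)^(1-alpha)).
alpha = 4, p = 0.9, q = 0.7.
p^alpha * q^(1-alpha) = 0.9^4 * 0.7^-3 = 1.912828.
(1-p)^alpha * (1-q)^(1-alpha) = 0.1^4 * 0.3^-3 = 0.003704.
sum = 1.912828 + 0.003704 = 1.916532.
D = (1/3)*log(1.916532) = 0.2168

0.2168


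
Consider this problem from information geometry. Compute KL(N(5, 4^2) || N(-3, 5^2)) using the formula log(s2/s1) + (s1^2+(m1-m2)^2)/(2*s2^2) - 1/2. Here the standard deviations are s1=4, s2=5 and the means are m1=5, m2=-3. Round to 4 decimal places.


KL divergence between normal distributions:
KL = log(s2/s1) + (s1^2 + (m1-m2)^2)/(2*s2^2) - 1/2.
log(5/4) = 0.223144.
(4^2 + (5--3)^2)/(2*5^2) = (16 + 64)/50 = 1.6.
KL = 0.223144 + 1.6 - 0.5 = 1.3231

1.3231


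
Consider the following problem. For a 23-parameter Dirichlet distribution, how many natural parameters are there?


Exponential family dimension calculation:
Dirichlet with 23 components has 23 natural parameters.

23


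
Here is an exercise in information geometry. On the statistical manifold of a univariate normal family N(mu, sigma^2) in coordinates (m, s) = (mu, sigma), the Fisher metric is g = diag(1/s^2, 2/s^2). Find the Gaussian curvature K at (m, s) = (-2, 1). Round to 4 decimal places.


The metric has the form g = (A dm^2 + B ds^2)/s^2 with A = 1, B = 2.
Substitute u = sqrt(A/B)*m: g = B*(du^2 + ds^2)/s^2, i.e. B times the
Poincare upper half-plane metric, which has constant Gaussian curvature -1.
Scaling a 2D metric by a constant c divides the Gaussian curvature by c,
so K = -1/B = -1/(2) = -0.5000 everywhere (the point (m, s) = (-2, 1) is irrelevant:
the curvature is constant).
The requested Gaussian curvature is K = -0.5000.

-0.5000


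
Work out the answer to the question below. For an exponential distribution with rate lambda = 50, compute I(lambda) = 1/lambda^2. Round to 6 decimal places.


Fisher information for exponential: I(lambda) = 1/lambda^2.
lambda = 50, lambda^2 = 2500.
I = 1/2500 = 0.000400

0.000400


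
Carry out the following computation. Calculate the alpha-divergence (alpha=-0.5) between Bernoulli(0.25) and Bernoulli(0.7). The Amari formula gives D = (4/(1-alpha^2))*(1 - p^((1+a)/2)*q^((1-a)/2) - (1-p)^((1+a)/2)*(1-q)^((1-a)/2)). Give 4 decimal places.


Amari alpha-divergence:
D = (4/(1-alpha^2))*(1 - p^((1+a)/2)*q^((1-a)/2) - (1-p)^((1+a)/2)*(1-q)^((1-a)/2)).
alpha = -0.5, p = 0.25, q = 0.7.
e1 = (1+alpha)/2 = 0.25, e2 = (1-alpha)/2 = 0.75.
t1 = p^e1 * q^e2 = 0.25^0.25 * 0.7^0.75 = 0.541139.
t2 = (1-p)^e1 * (1-q)^e2 = 0.75^0.25 * 0.3^0.75 = 0.37723.
4/(1-alpha^2) = 5.333333.
D = 5.333333*(1 - 0.541139 - 0.37723) = 0.4354

0.4354


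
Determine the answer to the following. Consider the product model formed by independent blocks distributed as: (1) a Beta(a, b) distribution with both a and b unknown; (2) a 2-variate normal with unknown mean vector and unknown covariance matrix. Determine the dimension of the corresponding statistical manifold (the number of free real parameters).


The dimension of a statistical manifold equals the number of free
(independent) real parameters of the model. For a product of independent
blocks the parameter counts add.
- Beta (a, b): 2.
- 2-variate normal: 2 (mean) + 2*3/2 = 3 (symmetric covariance) = 5.
Total = 2 + 5 = 7.
Dimension = 7

7


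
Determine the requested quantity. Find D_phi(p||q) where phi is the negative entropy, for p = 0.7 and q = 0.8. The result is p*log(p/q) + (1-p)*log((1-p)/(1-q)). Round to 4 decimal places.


Bregman divergence with negative entropy generator:
D = p*log(p/q) + (1-p)*log((1-p)/(1-q)).
p = 0.7, q = 0.8.
p*log(p/q) = 0.7*log(0.7/0.8) = -0.093472.
(1-p)*log((1-p)/(1-q)) = 0.3*log(0.3/0.2) = 0.12164.
D = -0.093472 + 0.12164 = 0.0282

0.0282


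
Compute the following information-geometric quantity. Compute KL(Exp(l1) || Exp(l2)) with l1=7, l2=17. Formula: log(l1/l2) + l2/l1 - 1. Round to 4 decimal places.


KL divergence for exponential family:
KL = log(l1/l2) + l2/l1 - 1.
log(7/17) = -0.887303.
17/7 = 2.428571.
KL = -0.887303 + 2.428571 - 1 = 0.5413

0.5413


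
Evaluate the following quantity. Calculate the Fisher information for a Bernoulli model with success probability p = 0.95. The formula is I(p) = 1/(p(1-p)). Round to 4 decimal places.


For Bernoulli(p), Fisher information is I(p) = 1/(p*(1-p)).
p = 0.95, 1-p = 0.05.
p*(1-p) = 0.0475.
I(p) = 1/0.0475 = 21.0526

21.0526


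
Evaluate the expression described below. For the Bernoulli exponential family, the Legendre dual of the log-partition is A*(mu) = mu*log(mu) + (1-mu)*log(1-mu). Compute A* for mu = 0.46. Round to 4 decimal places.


Legendre transform for Bernoulli:
A*(mu) = mu*log(mu) + (1-mu)*log(1-mu).
mu = 0.46, 1-mu = 0.54.
mu*log(mu) = 0.46*log(0.46) = -0.357203.
(1-mu)*log(1-mu) = 0.54*log(0.54) = -0.332741.
A* = -0.357203 + -0.332741 = -0.6899

-0.6899


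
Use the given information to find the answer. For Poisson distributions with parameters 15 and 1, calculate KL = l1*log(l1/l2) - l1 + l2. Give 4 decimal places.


KL divergence for Poisson:
KL = l1*log(l1/l2) - l1 + l2.
l1 = 15, l2 = 1.
log(15/1) = 2.70805.
l1*log(l1/l2) = 15 * 2.70805 = 40.620753.
KL = 40.620753 - 15 + 1 = 26.6208

26.6208


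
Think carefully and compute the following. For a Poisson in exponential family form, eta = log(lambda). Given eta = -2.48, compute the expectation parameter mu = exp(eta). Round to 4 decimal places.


Expectation parameter for Poisson exponential family:
mu = exp(eta).
eta = -2.48.
mu = exp(-2.48) = 0.0837

0.0837


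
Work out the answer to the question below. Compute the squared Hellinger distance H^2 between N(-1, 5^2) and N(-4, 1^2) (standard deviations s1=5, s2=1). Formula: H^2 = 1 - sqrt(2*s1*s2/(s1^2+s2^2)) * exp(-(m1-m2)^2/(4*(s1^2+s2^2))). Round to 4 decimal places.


Squared Hellinger distance for Gaussians:
H^2 = 1 - sqrt(2*s1*s2/(s1^2+s2^2)) * exp(-(m1-m2)^2/(4*(s1^2+s2^2))).
s1^2 = 25, s2^2 = 1, s1^2+s2^2 = 26.
sqrt(2*5*1/(26)) = 0.620174.
(m1-m2)^2 = (3)^2 = 9.
exp(-9/(4*26)) = exp(-0.086538) = 0.9171.
H^2 = 1 - 0.620174*0.9171 = 0.4312

0.4312


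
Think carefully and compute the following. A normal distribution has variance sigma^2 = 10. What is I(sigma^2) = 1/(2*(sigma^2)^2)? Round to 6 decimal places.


Fisher information for variance: I(sigma^2) = 1/(2*sigma^4).
sigma^2 = 10, so sigma^4 = 100.
I = 1/(2*100) = 1/200 = 0.005000

0.005000


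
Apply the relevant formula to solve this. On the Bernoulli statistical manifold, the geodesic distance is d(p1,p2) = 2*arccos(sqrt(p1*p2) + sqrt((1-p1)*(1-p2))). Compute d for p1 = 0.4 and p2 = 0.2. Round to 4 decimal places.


Geodesic distance on Bernoulli manifold:
d(p1,p2) = 2*arccos(sqrt(p1*p2) + sqrt((1-p1)*(1-p2))).
sqrt(p1*p2) = sqrt(0.4*0.2) = 0.282843.
sqrt((1-p1)*(1-p2)) = sqrt(0.6*0.8) = 0.69282.
arg = 0.282843 + 0.69282 = 0.975663.
d = 2*arccos(0.975663) = 0.4421

0.4421


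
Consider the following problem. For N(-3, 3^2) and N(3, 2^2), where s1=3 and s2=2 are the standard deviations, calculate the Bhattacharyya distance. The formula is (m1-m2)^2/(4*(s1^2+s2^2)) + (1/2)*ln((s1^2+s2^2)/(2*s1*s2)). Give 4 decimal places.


Bhattacharyya distance between two Gaussians:
DB = (m1-m2)^2/(4*(s1^2+s2^2)) + (1/2)*ln((s1^2+s2^2)/(2*s1*s2)).
(m1-m2)^2 = (-6)^2 = 36.
s1^2+s2^2 = 9 + 4 = 13.
term1 = 36/52 = 0.692308.
term2 = 0.5*ln(13/12.0) = 0.040021.
DB = 0.692308 + 0.040021 = 0.7323

0.7323


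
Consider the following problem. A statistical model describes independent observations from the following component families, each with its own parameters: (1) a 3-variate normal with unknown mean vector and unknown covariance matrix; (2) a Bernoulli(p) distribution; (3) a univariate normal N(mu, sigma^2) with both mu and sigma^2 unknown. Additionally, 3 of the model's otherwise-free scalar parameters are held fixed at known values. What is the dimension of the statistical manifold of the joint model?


The dimension of a statistical manifold equals the number of free
(independent) real parameters of the model. For a product of independent
blocks the parameter counts add.
- 3-variate normal: 3 (mean) + 3*4/2 = 6 (symmetric covariance) = 9.
- Bernoulli (p): 1.
- normal (mu, sigma^2): 2.
Total = 9 + 1 + 2 = 12.
3 parameter(s) fixed at known values: 12 - 3 = 9.
Dimension = 9

9


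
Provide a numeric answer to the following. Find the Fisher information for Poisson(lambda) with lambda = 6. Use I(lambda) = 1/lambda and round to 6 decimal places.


Fisher information for Poisson: I(lambda) = 1/lambda.
lambda = 6.
I(lambda) = 1/6 = 0.166667

0.166667


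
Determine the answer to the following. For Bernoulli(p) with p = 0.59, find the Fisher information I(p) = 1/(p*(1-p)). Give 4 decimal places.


For Bernoulli(p), Fisher information is I(p) = 1/(p*(1-p)).
p = 0.59, 1-p = 0.41.
p*(1-p) = 0.2419.
I(p) = 1/0.2419 = 4.1339

4.1339


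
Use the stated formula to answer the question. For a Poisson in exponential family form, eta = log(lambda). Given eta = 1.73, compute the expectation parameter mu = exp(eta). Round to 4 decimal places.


Expectation parameter for Poisson exponential family:
mu = exp(eta).
eta = 1.73.
mu = exp(1.73) = 5.6407

5.6407


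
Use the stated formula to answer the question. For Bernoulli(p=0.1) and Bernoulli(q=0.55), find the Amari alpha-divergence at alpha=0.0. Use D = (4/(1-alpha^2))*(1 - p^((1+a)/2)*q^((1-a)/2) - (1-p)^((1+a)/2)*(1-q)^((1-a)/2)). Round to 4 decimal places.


Amari alpha-divergence:
D = (4/(1-alpha^2))*(1 - p^((1+a)/2)*q^((1-a)/2) - (1-p)^((1+a)/2)*(1-q)^((1-a)/2)).
alpha = 0.0, p = 0.1, q = 0.55.
e1 = (1+alpha)/2 = 0.5, e2 = (1-alpha)/2 = 0.5.
t1 = p^e1 * q^e2 = 0.1^0.5 * 0.55^0.5 = 0.234521.
t2 = (1-p)^e1 * (1-q)^e2 = 0.9^0.5 * 0.45^0.5 = 0.636396.
4/(1-alpha^2) = 4.0.
D = 4.0*(1 - 0.234521 - 0.636396) = 0.5163

0.5163


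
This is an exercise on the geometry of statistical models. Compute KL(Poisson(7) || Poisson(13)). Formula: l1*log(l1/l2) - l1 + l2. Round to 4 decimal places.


KL divergence for Poisson:
KL = l1*log(l1/l2) - l1 + l2.
l1 = 7, l2 = 13.
log(7/13) = -0.619039.
l1*log(l1/l2) = 7 * -0.619039 = -4.333274.
KL = -4.333274 - 7 + 13 = 1.6667

1.6667


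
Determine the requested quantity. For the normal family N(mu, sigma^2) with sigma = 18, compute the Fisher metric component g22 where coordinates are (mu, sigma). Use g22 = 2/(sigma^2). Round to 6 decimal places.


For the 2-parameter normal family, the Fisher metric has:
  g11 = 1/sigma^2, g22 = 2/sigma^2.
sigma = 18, sigma^2 = 324.
g22 = 0.006173

0.006173


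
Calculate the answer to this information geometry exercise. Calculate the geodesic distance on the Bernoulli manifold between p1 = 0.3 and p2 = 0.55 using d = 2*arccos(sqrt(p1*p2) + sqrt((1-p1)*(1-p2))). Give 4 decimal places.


Geodesic distance on Bernoulli manifold:
d(p1,p2) = 2*arccos(sqrt(p1*p2) + sqrt((1-p1)*(1-p2))).
sqrt(p1*p2) = sqrt(0.3*0.55) = 0.406202.
sqrt((1-p1)*(1-p2)) = sqrt(0.7*0.45) = 0.561249.
arg = 0.406202 + 0.561249 = 0.967451.
d = 2*arccos(0.967451) = 0.5117

0.5117


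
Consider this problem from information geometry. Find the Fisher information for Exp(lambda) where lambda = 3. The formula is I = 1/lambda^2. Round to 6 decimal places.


Fisher information for exponential: I(lambda) = 1/lambda^2.
lambda = 3, lambda^2 = 9.
I = 1/9 = 0.111111

0.111111


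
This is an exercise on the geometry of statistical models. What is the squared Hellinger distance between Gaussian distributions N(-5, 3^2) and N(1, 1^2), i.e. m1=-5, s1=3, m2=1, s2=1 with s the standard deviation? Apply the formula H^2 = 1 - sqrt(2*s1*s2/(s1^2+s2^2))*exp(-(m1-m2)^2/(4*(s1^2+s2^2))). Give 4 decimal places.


Squared Hellinger distance for Gaussians:
H^2 = 1 - sqrt(2*s1*s2/(s1^2+s2^2)) * exp(-(m1-m2)^2/(4*(s1^2+s2^2))).
s1^2 = 9, s2^2 = 1, s1^2+s2^2 = 10.
sqrt(2*3*1/(10)) = 0.774597.
(m1-m2)^2 = (-6)^2 = 36.
exp(-36/(4*10)) = exp(-0.9) = 0.40657.
H^2 = 1 - 0.774597*0.40657 = 0.6851

0.6851


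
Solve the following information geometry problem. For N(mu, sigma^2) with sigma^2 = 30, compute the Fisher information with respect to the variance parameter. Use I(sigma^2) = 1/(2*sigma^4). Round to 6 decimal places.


Fisher information for variance: I(sigma^2) = 1/(2*sigma^4).
sigma^2 = 30, so sigma^4 = 900.
I = 1/(2*900) = 1/1800 = 0.000556

0.000556


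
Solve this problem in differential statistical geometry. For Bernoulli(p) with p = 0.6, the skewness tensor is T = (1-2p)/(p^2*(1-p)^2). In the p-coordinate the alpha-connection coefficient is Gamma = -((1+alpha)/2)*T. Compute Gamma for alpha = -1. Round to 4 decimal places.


Skewness (Amari-Chentsov) tensor: T = (1-2p)/(p^2*(1-p)^2).
p = 0.6, 1-2p = -0.2, p^2 = 0.36, (1-p)^2 = 0.16.
T = -0.2/(0.36 * 0.16) = -3.472222.
In the p-coordinate, Gamma^(alpha) = Gamma^(0) - (alpha/2)*T with Gamma^(0) = (1/2)*g'(p) = -T/2,
so Gamma^(alpha) = -((1+alpha)/2)*T.
alpha = -1, -(1+alpha)/2 = 0.0.
Gamma = 0.0 * -3.472222 = 0.0000

0.0000


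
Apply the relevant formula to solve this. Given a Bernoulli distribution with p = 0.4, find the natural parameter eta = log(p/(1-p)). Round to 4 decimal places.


Natural parameter for Bernoulli: eta = log(p/(1-p)).
p = 0.4, 1-p = 0.6.
p/(1-p) = 0.666667.
eta = log(0.666667) = -0.4055

-0.4055


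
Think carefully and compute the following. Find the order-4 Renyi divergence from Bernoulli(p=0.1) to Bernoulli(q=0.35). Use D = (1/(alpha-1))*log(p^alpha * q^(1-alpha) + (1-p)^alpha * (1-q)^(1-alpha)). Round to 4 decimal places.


Renyi divergence of order alpha between Bernoulli distributions:
D = (1/(alpha-1))*log(p^alpha * q^(1-alpha) + (1-p)^alpha * (1-q)^(1-alpha)).
alpha = 4, p = 0.1, q = 0.35.
p^alpha * q^(1-alpha) = 0.1^4 * 0.35^-3 = 0.002332.
(1-p)^alpha * (1-q)^(1-alpha) = 0.9^4 * 0.65^-3 = 2.389076.
sum = 0.002332 + 2.389076 = 2.391408.
D = (1/3)*log(2.391408) = 0.2906

0.2906


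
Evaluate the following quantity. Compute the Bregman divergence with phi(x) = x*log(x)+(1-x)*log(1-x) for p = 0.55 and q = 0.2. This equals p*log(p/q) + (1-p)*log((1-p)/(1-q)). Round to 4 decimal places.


Bregman divergence with negative entropy generator:
D = p*log(p/q) + (1-p)*log((1-p)/(1-q)).
p = 0.55, q = 0.2.
p*log(p/q) = 0.55*log(0.55/0.2) = 0.556381.
(1-p)*log((1-p)/(1-q)) = 0.45*log(0.45/0.8) = -0.258914.
D = 0.556381 + -0.258914 = 0.2975

0.2975


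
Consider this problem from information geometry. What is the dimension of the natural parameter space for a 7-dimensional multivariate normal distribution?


Exponential family dimension calculation:
For 7-dim MVN: mean has 7 params, covariance has 7*8/2 = 28 unique entries.
Total dim = 7 + 28 = 35.

35


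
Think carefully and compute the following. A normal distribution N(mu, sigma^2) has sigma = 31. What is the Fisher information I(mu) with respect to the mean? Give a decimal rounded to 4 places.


The Fisher information for the mean of a normal distribution is I(mu) = 1/sigma^2.
sigma = 31, so sigma^2 = 961.
I(mu) = 1/961 = 0.0010

0.0010


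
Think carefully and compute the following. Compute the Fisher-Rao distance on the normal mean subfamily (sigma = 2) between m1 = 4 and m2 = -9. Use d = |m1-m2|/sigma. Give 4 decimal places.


On the fixed-variance normal subfamily, geodesic distance = |m1-m2|/sigma.
|4 - -9| = 13.
sigma = 2.
d = 13/2 = 6.5000

6.5000


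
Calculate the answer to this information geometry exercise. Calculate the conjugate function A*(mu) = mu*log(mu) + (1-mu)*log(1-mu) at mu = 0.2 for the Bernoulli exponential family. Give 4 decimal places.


Legendre transform for Bernoulli:
A*(mu) = mu*log(mu) + (1-mu)*log(1-mu).
mu = 0.2, 1-mu = 0.8.
mu*log(mu) = 0.2*log(0.2) = -0.321888.
(1-mu)*log(1-mu) = 0.8*log(0.8) = -0.178515.
A* = -0.321888 + -0.178515 = -0.5004

-0.5004


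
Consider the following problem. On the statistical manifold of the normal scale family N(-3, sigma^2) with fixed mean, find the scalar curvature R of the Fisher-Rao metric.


This family has a single free parameter, so its statistical manifold
is 1-dimensional. The Riemann curvature tensor of any 1-dimensional
Riemannian manifold vanishes identically, so R = 0.

0


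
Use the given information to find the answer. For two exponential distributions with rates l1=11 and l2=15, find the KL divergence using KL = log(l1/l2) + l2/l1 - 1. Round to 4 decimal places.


KL divergence for exponential family:
KL = log(l1/l2) + l2/l1 - 1.
log(11/15) = -0.310155.
15/11 = 1.363636.
KL = -0.310155 + 1.363636 - 1 = 0.0535

0.0535


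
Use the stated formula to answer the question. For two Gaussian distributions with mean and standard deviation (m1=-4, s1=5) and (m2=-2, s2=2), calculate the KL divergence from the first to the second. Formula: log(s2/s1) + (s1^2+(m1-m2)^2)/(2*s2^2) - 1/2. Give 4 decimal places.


KL divergence between normal distributions:
KL = log(s2/s1) + (s1^2 + (m1-m2)^2)/(2*s2^2) - 1/2.
log(2/5) = -0.916291.
(5^2 + (-4--2)^2)/(2*2^2) = (25 + 4)/8 = 3.625.
KL = -0.916291 + 3.625 - 0.5 = 2.2087

2.2087


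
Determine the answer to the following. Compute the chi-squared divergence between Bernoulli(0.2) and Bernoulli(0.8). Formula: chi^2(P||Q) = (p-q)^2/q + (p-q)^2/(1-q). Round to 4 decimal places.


Chi-squared divergence between Bernoulli distributions:
chi^2 = (p-q)^2/q + (p-q)^2/(1-q).
p = 0.2, q = 0.8, p-q = -0.6.
(p-q)^2 = 0.36.
term1 = 0.36/0.8 = 0.45.
term2 = 0.36/0.2 = 1.8.
chi^2 = 0.45 + 1.8 = 2.2500

2.2500


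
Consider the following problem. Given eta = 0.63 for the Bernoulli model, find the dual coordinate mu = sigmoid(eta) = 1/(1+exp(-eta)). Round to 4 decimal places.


Dual coordinate (expectation parameter) for Bernoulli:
mu = 1/(1+exp(-eta)).
eta = 0.63.
exp(-eta) = exp(-0.63) = 0.532592.
mu = 1/(1+0.532592) = 0.6525

0.6525


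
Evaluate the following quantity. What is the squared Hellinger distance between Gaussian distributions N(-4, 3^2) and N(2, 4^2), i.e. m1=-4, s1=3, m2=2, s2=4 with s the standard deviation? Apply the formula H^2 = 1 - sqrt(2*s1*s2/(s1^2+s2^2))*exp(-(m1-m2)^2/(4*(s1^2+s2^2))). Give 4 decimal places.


Squared Hellinger distance for Gaussians:
H^2 = 1 - sqrt(2*s1*s2/(s1^2+s2^2)) * exp(-(m1-m2)^2/(4*(s1^2+s2^2))).
s1^2 = 9, s2^2 = 16, s1^2+s2^2 = 25.
sqrt(2*3*4/(25)) = 0.979796.
(m1-m2)^2 = (-6)^2 = 36.
exp(-36/(4*25)) = exp(-0.36) = 0.697676.
H^2 = 1 - 0.979796*0.697676 = 0.3164

0.3164


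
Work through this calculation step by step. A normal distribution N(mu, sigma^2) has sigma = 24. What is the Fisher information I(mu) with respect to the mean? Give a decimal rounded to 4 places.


The Fisher information for the mean of a normal distribution is I(mu) = 1/sigma^2.
sigma = 24, so sigma^2 = 576.
I(mu) = 1/576 = 0.0017

0.0017


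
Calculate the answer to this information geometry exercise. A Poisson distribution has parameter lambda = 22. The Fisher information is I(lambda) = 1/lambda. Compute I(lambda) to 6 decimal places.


Fisher information for Poisson: I(lambda) = 1/lambda.
lambda = 22.
I(lambda) = 1/22 = 0.045455

0.045455


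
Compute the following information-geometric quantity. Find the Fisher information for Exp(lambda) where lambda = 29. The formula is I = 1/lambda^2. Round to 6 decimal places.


Fisher information for exponential: I(lambda) = 1/lambda^2.
lambda = 29, lambda^2 = 841.
I = 1/841 = 0.001189

0.001189


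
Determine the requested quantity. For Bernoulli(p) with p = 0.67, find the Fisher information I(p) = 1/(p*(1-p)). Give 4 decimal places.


For Bernoulli(p), Fisher information is I(p) = 1/(p*(1-p)).
p = 0.67, 1-p = 0.33.
p*(1-p) = 0.2211.
I(p) = 1/0.2211 = 4.5228

4.5228


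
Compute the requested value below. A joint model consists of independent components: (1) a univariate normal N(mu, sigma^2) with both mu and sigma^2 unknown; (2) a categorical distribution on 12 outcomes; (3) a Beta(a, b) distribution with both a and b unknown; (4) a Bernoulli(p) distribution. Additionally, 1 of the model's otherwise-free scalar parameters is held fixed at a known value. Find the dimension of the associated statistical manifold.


The dimension of a statistical manifold equals the number of free
(independent) real parameters of the model. For a product of independent
blocks the parameter counts add.
- normal (mu, sigma^2): 2.
- categorical on 12 outcomes (probabilities sum to 1): 12-1 = 11.
- Beta (a, b): 2.
- Bernoulli (p): 1.
Total = 2 + 11 + 2 + 1 = 16.
1 parameter(s) fixed at known values: 16 - 1 = 15.
Dimension = 15

15


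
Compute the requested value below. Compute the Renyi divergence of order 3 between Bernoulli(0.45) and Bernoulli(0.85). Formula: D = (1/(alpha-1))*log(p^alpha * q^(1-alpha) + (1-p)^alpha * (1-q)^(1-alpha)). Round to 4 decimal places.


Renyi divergence of order alpha between Bernoulli distributions:
D = (1/(alpha-1))*log(p^alpha * q^(1-alpha) + (1-p)^alpha * (1-q)^(1-alpha)).
alpha = 3, p = 0.45, q = 0.85.
p^alpha * q^(1-alpha) = 0.45^3 * 0.85^-2 = 0.126125.
(1-p)^alpha * (1-q)^(1-alpha) = 0.55^3 * 0.15^-2 = 7.394444.
sum = 0.126125 + 7.394444 = 7.520569.
D = (1/2)*log(7.520569) = 1.0088

1.0088


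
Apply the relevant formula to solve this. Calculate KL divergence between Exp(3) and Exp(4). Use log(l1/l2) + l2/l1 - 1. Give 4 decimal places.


KL divergence for exponential family:
KL = log(l1/l2) + l2/l1 - 1.
log(3/4) = -0.287682.
4/3 = 1.333333.
KL = -0.287682 + 1.333333 - 1 = 0.0457

0.0457


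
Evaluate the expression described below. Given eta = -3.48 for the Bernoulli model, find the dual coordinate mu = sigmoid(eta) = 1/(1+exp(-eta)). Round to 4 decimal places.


Dual coordinate (expectation parameter) for Bernoulli:
mu = 1/(1+exp(-eta)).
eta = -3.48.
exp(-eta) = exp(3.48) = 32.459722.
mu = 1/(1+32.459722) = 0.0299

0.0299


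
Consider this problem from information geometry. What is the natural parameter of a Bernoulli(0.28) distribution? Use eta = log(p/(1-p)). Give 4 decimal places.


Natural parameter for Bernoulli: eta = log(p/(1-p)).
p = 0.28, 1-p = 0.72.
p/(1-p) = 0.388889.
eta = log(0.388889) = -0.9445

-0.9445


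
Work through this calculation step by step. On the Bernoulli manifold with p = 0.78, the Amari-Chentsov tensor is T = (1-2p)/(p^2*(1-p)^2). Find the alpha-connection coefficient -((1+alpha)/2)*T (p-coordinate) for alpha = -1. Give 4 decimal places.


Skewness (Amari-Chentsov) tensor: T = (1-2p)/(p^2*(1-p)^2).
p = 0.78, 1-2p = -0.56, p^2 = 0.6084, (1-p)^2 = 0.0484.
T = -0.56/(0.6084 * 0.0484) = -19.017502.
In the p-coordinate, Gamma^(alpha) = Gamma^(0) - (alpha/2)*T with Gamma^(0) = (1/2)*g'(p) = -T/2,
so Gamma^(alpha) = -((1+alpha)/2)*T.
alpha = -1, -(1+alpha)/2 = 0.0.
Gamma = 0.0 * -19.017502 = 0.0000

0.0000


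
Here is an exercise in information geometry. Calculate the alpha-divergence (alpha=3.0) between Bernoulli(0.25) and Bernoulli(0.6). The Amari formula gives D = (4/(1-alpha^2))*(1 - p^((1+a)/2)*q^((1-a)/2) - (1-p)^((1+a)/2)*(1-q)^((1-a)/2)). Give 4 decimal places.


Amari alpha-divergence:
D = (4/(1-alpha^2))*(1 - p^((1+a)/2)*q^((1-a)/2) - (1-p)^((1+a)/2)*(1-q)^((1-a)/2)).
alpha = 3.0, p = 0.25, q = 0.6.
e1 = (1+alpha)/2 = 2.0, e2 = (1-alpha)/2 = -1.0.
t1 = p^e1 * q^e2 = 0.25^2.0 * 0.6^-1.0 = 0.104167.
t2 = (1-p)^e1 * (1-q)^e2 = 0.75^2.0 * 0.4^-1.0 = 1.40625.
4/(1-alpha^2) = -0.5.
D = -0.5*(1 - 0.104167 - 1.40625) = 0.2552

0.2552


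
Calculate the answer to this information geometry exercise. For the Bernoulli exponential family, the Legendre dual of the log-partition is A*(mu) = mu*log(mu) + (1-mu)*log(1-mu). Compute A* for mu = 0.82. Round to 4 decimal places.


Legendre transform for Bernoulli:
A*(mu) = mu*log(mu) + (1-mu)*log(1-mu).
mu = 0.82, 1-mu = 0.18.
mu*log(mu) = 0.82*log(0.82) = -0.16273.
(1-mu)*log(1-mu) = 0.18*log(0.18) = -0.308664.
A* = -0.16273 + -0.308664 = -0.4714

-0.4714


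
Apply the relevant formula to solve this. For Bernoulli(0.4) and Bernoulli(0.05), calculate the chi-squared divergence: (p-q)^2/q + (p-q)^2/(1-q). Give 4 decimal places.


Chi-squared divergence between Bernoulli distributions:
chi^2 = (p-q)^2/q + (p-q)^2/(1-q).
p = 0.4, q = 0.05, p-q = 0.35.
(p-q)^2 = 0.1225.
term1 = 0.1225/0.05 = 2.45.
term2 = 0.1225/0.95 = 0.128947.
chi^2 = 2.45 + 0.128947 = 2.5789

2.5789


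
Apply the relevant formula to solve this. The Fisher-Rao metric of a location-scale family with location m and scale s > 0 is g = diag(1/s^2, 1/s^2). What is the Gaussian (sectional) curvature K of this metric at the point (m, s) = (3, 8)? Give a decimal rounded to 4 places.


The metric has the form g = (A dm^2 + B ds^2)/s^2 with A = 1, B = 1.
Substitute u = sqrt(A/B)*m: g = B*(du^2 + ds^2)/s^2, i.e. B times the
Poincare upper half-plane metric, which has constant Gaussian curvature -1.
Scaling a 2D metric by a constant c divides the Gaussian curvature by c,
so K = -1/B = -1/(1) = -1.0000 everywhere (the point (m, s) = (3, 8) is irrelevant:
the curvature is constant).
The requested Gaussian curvature is K = -1.0000.

-1.0000


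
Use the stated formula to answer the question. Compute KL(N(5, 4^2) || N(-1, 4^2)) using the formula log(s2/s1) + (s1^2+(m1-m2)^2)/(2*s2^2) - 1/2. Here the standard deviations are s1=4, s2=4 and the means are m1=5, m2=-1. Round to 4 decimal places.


KL divergence between normal distributions:
KL = log(s2/s1) + (s1^2 + (m1-m2)^2)/(2*s2^2) - 1/2.
log(4/4) = 0.0.
(4^2 + (5--1)^2)/(2*4^2) = (16 + 36)/32 = 1.625.
KL = 0.0 + 1.625 - 0.5 = 1.1250

1.1250


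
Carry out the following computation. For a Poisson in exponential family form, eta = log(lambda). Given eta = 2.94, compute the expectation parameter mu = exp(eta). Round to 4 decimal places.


Expectation parameter for Poisson exponential family:
mu = exp(eta).
eta = 2.94.
mu = exp(2.94) = 18.9158

18.9158


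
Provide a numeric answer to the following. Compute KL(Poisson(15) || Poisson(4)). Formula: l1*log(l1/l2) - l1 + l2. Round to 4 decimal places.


KL divergence for Poisson:
KL = l1*log(l1/l2) - l1 + l2.
l1 = 15, l2 = 4.
log(15/4) = 1.321756.
l1*log(l1/l2) = 15 * 1.321756 = 19.826338.
KL = 19.826338 - 15 + 4 = 8.8263

8.8263


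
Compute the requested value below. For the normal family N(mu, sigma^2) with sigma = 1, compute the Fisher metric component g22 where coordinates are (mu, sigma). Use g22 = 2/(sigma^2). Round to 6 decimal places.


For the 2-parameter normal family, the Fisher metric has:
  g11 = 1/sigma^2, g22 = 2/sigma^2.
sigma = 1, sigma^2 = 1.
g22 = 2.000000

2.000000


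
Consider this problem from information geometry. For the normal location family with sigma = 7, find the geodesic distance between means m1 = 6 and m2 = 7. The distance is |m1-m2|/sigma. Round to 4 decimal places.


On the fixed-variance normal subfamily, geodesic distance = |m1-m2|/sigma.
|6 - 7| = 1.
sigma = 7.
d = 1/7 = 0.1429

0.1429


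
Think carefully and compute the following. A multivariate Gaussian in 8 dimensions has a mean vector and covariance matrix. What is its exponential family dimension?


Exponential family dimension calculation:
For 8-dim MVN: mean has 8 params, covariance has 8*9/2 = 36 unique entries.
Total dim = 8 + 36 = 44.

44


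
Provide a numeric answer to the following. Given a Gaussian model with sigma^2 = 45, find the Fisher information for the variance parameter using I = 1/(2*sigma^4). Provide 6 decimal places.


Fisher information for variance: I(sigma^2) = 1/(2*sigma^4).
sigma^2 = 45, so sigma^4 = 2025.
I = 1/(2*2025) = 1/4050 = 0.000247

0.000247


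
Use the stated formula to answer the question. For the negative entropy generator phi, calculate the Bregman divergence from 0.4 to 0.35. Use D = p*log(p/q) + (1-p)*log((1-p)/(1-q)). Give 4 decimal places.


Bregman divergence with negative entropy generator:
D = p*log(p/q) + (1-p)*log((1-p)/(1-q)).
p = 0.4, q = 0.35.
p*log(p/q) = 0.4*log(0.4/0.35) = 0.053413.
(1-p)*log((1-p)/(1-q)) = 0.6*log(0.6/0.65) = -0.048026.
D = 0.053413 + -0.048026 = 0.0054

0.0054
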